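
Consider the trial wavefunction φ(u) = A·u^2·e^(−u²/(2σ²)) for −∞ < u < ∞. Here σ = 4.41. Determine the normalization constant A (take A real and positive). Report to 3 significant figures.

The normalization condition is ∫|φ|² du = 1 from −∞ to ∞.
Using the Gaussian integral ∫_{−∞}^{∞} e^(−αu²) du = √(π/α), with φ = A·u^2·e^(−u²/(2σ²)), the integral evaluates to A²·[3·√(π)·σ^5/4].
So A² = (3·√(π)·σ^5/4)^(−1).
Plugging in σ = 4.41 yields A = 0.02124.

A ≈ 0.0212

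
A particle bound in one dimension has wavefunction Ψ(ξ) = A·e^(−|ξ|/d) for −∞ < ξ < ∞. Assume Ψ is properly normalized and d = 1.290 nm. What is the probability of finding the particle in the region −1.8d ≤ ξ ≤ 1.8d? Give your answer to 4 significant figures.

P ≈ 0.9727

P = ∫_{−1.8d}^{1.8d} |Ψ(ξ)|² dξ.
Since A² = 1/(d), this is the region integral divided by the full normalization integral.
By symmetry take twice the ξ ≥ 0 contribution in numerator and denominator; the 2's cancel. Let u = ξ/d; then A² and the length scale cancel, so P = ∫_{0}^{1.8} e^(-2·u) du ÷ ∫_{0}^{∞} e^(-2·u) du.
With ∫ e^(-2·u) du = -e^(-2·u)/2 + C, the region integral is 1/2 - e^(-18/5)/2 and the full one is 1/2.
The result is P = 0.97268.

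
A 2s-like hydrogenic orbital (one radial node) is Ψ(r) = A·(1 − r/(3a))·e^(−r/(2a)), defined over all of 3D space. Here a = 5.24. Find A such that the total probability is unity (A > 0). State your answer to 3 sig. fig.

Require ∫ |Ψ|² 4πr² dr = 1 over the whole domain.
(Spherical symmetry: dV = 4πr² dr.)
With Ψ = A·(1 − r/(3a))·e^(−r/(2a)), the integral evaluates to A²·[8·π·a^3/3].
Hence A² = 1/[8·π·a^3/3].
With a = 5.24: A² = 0.0008296 and A = 0.02880.

A ≈ 0.0288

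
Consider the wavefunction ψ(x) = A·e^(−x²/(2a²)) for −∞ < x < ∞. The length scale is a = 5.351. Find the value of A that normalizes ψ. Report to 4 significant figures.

Normalization requires ∫|ψ|² dx = 1, integrated from −∞ to ∞.
Carrying out the integral gives A² · √(π)·a.
So A² = (√(π)·a)^(−1).
With a = 5.351: A² = 0.10544 and A = 0.32471.

A ≈ 0.3247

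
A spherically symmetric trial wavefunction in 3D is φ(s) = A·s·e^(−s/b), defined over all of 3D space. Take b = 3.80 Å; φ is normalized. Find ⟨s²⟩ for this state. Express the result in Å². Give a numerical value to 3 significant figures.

The expectation value is the |φ|²-weighted average of s^2: ∫ s^2|φ|² 4πs² ds.
Using ∫₀^∞ sⁿ e^(−αs) ds = n!/αⁿ⁺¹, evaluating both integrals, ⟨s²⟩ = 15·b^2/2.
With b = 3.80, ⟨s^2⟩ = 108.3.

⟨s^2⟩ ≈ 108 Å^2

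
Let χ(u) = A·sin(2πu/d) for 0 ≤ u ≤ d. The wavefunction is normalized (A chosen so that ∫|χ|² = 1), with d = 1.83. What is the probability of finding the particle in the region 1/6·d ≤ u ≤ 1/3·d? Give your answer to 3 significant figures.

P = ∫_{1/6·d}^{1/3·d} |χ(u)|² du.
With A² fixed by ∫|χ|² = 1, i.e. A² = (d/2)^(−1), substitute and integrate.
Substituting t = u/d, A² and the length scale cancel in the ratio: P = ∫_{1/6}^{1/3} sin(2·π·t)^2 dt / ∫_{0}^{1} sin(2·π·t)^2 dt.
Using ∫ sin(2·π·t)^2 dt = t/2 - sin(4·π·t)/(8·π), the numerator is √(3)/(8·π) + 1/12 and the denominator is 1/2.
This works out to P = (√(3)/4 + π/6)/π.

P ≈ 0.304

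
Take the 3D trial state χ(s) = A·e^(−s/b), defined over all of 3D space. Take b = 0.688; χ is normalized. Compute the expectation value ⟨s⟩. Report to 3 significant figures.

The expectation value is the |χ|²-weighted average of s: ∫ s|χ|² 4πs² ds.
Recall ∫₀^∞ s^m e^(−s/β) ds = m!·β^(m+1), evaluating both integrals, ⟨s⟩ = 3·b/2.
With b = 0.688, ⟨s⟩ = 1.032.

⟨s⟩ ≈ 1.03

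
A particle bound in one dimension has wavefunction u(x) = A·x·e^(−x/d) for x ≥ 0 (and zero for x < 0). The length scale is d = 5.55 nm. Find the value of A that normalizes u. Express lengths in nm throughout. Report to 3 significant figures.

A ≈ 0.153 nm^(-3/2)

Require ∫ |u|² dx = 1 over the whole domain.
With ∫₀^∞ x^2 e^(−αx) dx = 2!/α^3, the integral (without the A² prefactor) comes out to d^3/4.
Setting this equal to 1 gives A² = 1/(d^3/4).
Plugging in d = 5.55 yields A = 0.1530.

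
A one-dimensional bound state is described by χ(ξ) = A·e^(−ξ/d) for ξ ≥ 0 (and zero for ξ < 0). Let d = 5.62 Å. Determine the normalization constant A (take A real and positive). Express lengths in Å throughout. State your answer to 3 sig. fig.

Normalization requires ∫|χ|² dξ = 1, integrated from 0 to ∞.
The integral (without the A² prefactor) comes out to d/2.
Substituting d = 5.62 gives A² = 0.3559, so A = 0.5965.

A ≈ 0.597 Å^(-1/2)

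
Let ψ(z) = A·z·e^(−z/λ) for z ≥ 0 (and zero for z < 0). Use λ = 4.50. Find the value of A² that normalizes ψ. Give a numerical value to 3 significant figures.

A^2 ≈ 0.0439

We need A² ∫|f|² dz = 1, taking the integral from 0 to ∞.
Carrying out the integral gives A² · λ^3/4.
Substituting λ = 4.50 gives A² = 0.04390, so A = 0.2095.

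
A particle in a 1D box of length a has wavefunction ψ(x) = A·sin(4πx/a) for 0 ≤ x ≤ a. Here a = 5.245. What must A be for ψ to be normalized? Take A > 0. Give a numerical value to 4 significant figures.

We need A² ∫|f|² dx = 1, taking the integral from 0 to a.
Carrying out the integral gives A² · a/2.
Hence A² = 1/[a/2].
Plugging in a = 5.245 yields A = 0.61751.

A ≈ 0.6175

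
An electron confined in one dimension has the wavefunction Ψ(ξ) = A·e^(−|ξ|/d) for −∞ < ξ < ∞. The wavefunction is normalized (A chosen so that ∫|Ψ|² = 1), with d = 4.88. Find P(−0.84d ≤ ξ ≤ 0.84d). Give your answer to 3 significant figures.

P ≈ 0.814

The probability is P = ∫ |Ψ|² dξ over [−0.84d, 0.84d].
With A² fixed by ∫|Ψ|² = 1, i.e. A² = (d)^(−1), substitute and integrate.
By symmetry take twice the ξ ≥ 0 contribution in numerator and denominator; the 2's cancel. Substituting u = ξ/d, A² and the length scale cancel in the ratio: P = ∫_{0}^{0.84} e^(-2·u) du / ∫_{0}^{∞} e^(-2·u) du.
An antiderivative of e^(-2·u) is -e^(-2·u)/2; evaluating from 0 to 0.84 gives 1/2 - e^(-42/25)/2, while the full integral is 1/2.
This works out to P = 0.8136.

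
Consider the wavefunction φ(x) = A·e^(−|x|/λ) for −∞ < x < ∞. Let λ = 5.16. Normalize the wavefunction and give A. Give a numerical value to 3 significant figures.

A ≈ 0.440

Require ∫ |φ|² dx = 1 over the whole domain.
Recall ∫₀^∞ x^m e^(−x/β) dx = m!·β^(m+1), ∫|φ|² dx = A²·(λ).
Hence A² = 1/[λ].
With λ = 5.16: A² = 0.1938 and A = 0.4402.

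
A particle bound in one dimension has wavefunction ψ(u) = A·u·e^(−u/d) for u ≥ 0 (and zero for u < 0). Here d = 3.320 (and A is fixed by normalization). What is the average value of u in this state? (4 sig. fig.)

⟨u⟩ = ∫ u |ψ|² du over the full domain.
Evaluating both integrals, ⟨u⟩ = 3·d/2.
Putting d = 3.320 gives 4.9800.

⟨u⟩ ≈ 4.980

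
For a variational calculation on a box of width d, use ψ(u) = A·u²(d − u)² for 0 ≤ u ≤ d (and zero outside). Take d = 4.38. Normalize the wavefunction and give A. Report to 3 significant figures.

Require ∫ |ψ|² du = 1 over the whole domain.
Expanding the polynomial and integrating term by term, the integral (without the A² prefactor) comes out to d^9/630.
So A² = (d^9/630)^(−1).
With d = 4.38: A² = 0.001062 and A = 0.03259.

A ≈ 0.0326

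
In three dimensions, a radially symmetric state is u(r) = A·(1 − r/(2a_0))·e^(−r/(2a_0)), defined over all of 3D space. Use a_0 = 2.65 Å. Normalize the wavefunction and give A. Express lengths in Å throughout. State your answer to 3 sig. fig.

Require ∫ |u|² 4πr² dr = 1 over the whole domain.
(Spherical symmetry: dV = 4πr² dr.)
Carrying out the integral gives A² · 8·π·a_0^3.
Hence A² = 1/[8·π·a_0^3].
With a_0 = 2.65: A² = 0.002138 and A = 0.04624.

A ≈ 0.0462 Å^(-3/2)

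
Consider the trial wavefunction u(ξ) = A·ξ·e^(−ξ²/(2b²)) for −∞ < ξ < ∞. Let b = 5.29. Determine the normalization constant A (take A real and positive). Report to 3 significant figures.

The normalization condition is ∫|u|² dξ = 1 from −∞ to ∞.
With ∫_{−∞}^{∞} ξ^(2m) e^(−αξ²) dξ = (2m−1)!!·√π / (2^m α^(m+1/2)), the integral (without the A² prefactor) comes out to √(π)·b^3/2.
With b = 5.29: A² = 0.007622 and A = 0.08731.

A ≈ 0.0873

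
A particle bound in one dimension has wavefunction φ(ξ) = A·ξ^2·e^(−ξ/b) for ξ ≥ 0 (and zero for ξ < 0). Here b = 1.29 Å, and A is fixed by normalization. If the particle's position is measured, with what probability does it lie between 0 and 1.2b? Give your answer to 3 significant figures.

P ≈ 0.0959

|φ|² is the probability density, so P = ∫_{0}^{1.2b} |φ|² dξ.
The normalization integral ∫|φ|²dξ over the whole domain equals 3·b^5/4·A², and A² cancels in the ratio.
Let u = ξ/b; then A² and the length scale cancel, so P = ∫_{0}^{1.2} u^4·e^(-2·u) du ÷ ∫_{0}^{∞} u^4·e^(-2·u) du.
Using ∫ u^4·e^(-2·u) du = -(u^4/2 + u^3 + 3·u^2/2 + 3·u/2 + 3/4)·e^(-2·u), the numerator is ≈ 0.071901 and the denominator is 3/4.
The result is P = 0.09587.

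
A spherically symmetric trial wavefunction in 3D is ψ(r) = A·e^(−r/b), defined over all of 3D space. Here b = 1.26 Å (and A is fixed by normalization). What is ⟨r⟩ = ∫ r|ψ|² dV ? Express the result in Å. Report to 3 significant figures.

The expectation value is the |ψ|²-weighted average of r: ∫ r|ψ|² 4πr² dr.
Since the A² factors cancel between numerator and denominator, ⟨r⟩ = 3·b/2.
With b = 1.26, ⟨r⟩ = 1.890.

⟨r⟩ ≈ 1.89 Å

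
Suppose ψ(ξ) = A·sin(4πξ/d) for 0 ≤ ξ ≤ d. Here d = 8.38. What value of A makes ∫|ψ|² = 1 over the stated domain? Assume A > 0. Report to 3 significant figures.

A ≈ 0.489

Require ∫ |ψ|² dξ = 1 over the whole domain.
The integral (without the A² prefactor) comes out to d/2.
Hence A² = 1/[d/2].
Substituting d = 8.38 gives A² = 0.2387, so A = 0.4885.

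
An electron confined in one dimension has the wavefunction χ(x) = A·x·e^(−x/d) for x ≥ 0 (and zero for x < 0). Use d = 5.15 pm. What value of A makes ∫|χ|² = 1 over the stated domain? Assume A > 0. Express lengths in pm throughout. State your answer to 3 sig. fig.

A ≈ 0.171 pm^(-3/2)

Normalization requires ∫|χ|² dx = 1, integrated from 0 to ∞.
Recall ∫₀^∞ x^m e^(−x/β) dx = m!·β^(m+1), with χ = A·x·e^(−x/d), the integral evaluates to A²·[d^3/4].
Setting this equal to 1 gives A² = 1/(d^3/4).
Substituting d = 5.15 gives A² = 0.02928, so A = 0.1711.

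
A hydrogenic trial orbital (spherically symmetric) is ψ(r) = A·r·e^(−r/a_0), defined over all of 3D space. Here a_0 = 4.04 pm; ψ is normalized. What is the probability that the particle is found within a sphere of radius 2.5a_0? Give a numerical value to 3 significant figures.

P ≈ 0.560

P = ∫ |ψ|² 4πr² dr over r ≤ 2.5a_0.
The full normalization integral is A²·[3·π·a_0^5] = 1, fixing A².
Let u = r/a_0; then A², 4π and the length scale all cancel, so P = ∫_{0}^{2.5} u^4·e^(-2·u) du ÷ ∫_{0}^{∞} u^4·e^(-2·u) du.
Using ∫ u^4·e^(-2·u) du = -(u^4/2 + u^3 + 3·u^2/2 + 3·u/2 + 3/4)·e^(-2·u), the numerator is 3/4 - 1569·e^(-5)/32 and the denominator is 3/4.
The region integral divided by the full integral gives P = 0.5595.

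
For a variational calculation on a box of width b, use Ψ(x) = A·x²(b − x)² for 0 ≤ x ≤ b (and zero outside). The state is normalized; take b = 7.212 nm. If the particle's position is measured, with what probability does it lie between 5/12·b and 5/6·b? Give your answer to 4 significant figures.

P ≈ 0.6887

P = ∫_{5/12·b}^{5/6·b} |Ψ(x)|² dx.
Since A² = 1/(b^9/630), this is the region integral divided by the full normalization integral.
Substituting u = x/b, A² and the length scale cancel in the ratio: P = ∫_{5/12}^{5/6} u^4·(1 - u)^4 du / ∫_{0}^{1} u^4·(1 - u)^4 du.
Using ∫ u^4·(1 - u)^4 du = u^5·(70·u^4 - 315·u^3 + 540·u^2 - 420·u + 126)/630, the numerator is ≈ 0.00109321 and the denominator is 1/630.
The result is P = 0.68872.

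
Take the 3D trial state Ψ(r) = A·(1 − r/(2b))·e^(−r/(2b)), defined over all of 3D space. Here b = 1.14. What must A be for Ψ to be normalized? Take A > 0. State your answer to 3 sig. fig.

A ≈ 0.164

The normalization condition is ∫|Ψ|² 4πr² dr = 1 from 0 to ∞.
∫|Ψ|² 4πr² dr = A²·(8·π·b^3).
Plugging in b = 1.14 yields A = 0.1639.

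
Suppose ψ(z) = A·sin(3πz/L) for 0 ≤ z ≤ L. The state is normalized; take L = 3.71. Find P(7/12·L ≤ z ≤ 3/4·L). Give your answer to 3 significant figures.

The probability is P = ∫ |ψ|² dz over [7/12·L, 3/4·L].
Since A² = 1/(L/2), this is the region integral divided by the full normalization integral.
In terms of u = z/L (A² and the length scale cancel between numerator and denominator), P = [∫_{7/12}^{3/4} sin(3·π·u)^2 du] / [∫_{0}^{1} sin(3·π·u)^2 du].
Using ∫ sin(3·π·u)^2 du = u/2 - sin(6·π·u)/(12·π), the numerator is 1/12 - 1/(6·π) and the denominator is 1/2.
This works out to P = (-2 + π)/(6·π).

P ≈ 0.0606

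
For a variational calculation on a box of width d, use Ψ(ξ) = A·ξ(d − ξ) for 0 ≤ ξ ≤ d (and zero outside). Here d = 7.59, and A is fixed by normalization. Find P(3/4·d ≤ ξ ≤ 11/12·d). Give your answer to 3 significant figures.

P ≈ 0.0984

The probability is P = ∫ |Ψ|² dξ over [3/4·d, 11/12·d].
The normalization integral ∫|Ψ|²dξ over the whole domain equals d^5/30·A², and A² cancels in the ratio.
Let u = ξ/d; then A² and the length scale cancel, so P = ∫_{3/4}^{11/12} u^2·(1 - u)^2 du ÷ ∫_{0}^{1} u^2·(1 - u)^2 du.
An antiderivative of u^2·(1 - u)^2 is u^3·(6·u^2 - 15·u + 10)/30; evaluating from 3/4 to 11/12 gives ≈ 0.0032809, while the full integral is 1/30.
The result is P = 0.09843.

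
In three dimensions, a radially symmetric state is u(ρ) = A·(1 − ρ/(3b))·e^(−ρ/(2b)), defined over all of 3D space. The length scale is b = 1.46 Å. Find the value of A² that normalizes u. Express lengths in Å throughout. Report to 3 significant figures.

Require ∫ |u|² 4πρ² dρ = 1 over the whole domain.
Recall ∫₀^∞ ρ^m e^(−ρ/β) dρ = m!·β^(m+1), ∫|u|² 4πρ² dρ = A²·(8·π·b^3/3).
Hence A² = 1/[8·π·b^3/3].
Substituting b = 1.46 gives A² = 0.03836, so A = 0.1958.

A^2 ≈ 0.0384 Å^(-3)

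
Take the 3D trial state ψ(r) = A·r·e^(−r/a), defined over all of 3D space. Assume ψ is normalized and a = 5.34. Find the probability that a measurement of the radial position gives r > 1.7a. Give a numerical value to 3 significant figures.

P ≈ 0.744

P = ∫ |ψ|² 4πr² dr over r > 1.7a.
Normalization gives A² = 1/(3·π·a^5).
Substituting u = r/a, A², 4π and the length scale all cancel in the ratio: P = ∫_{1.7}^{∞} u^4·e^(-2·u) du / ∫_{0}^{∞} u^4·e^(-2·u) du.
With ∫ u^4·e^(-2·u) du = -(u^4/2 + u^3 + 3·u^2/2 + 3·u/2 + 3/4)·e^(-2·u) + C, the region integral is ≈ 0.55814 and the full one is 3/4.
Taking the ratio yields P = 0.7442.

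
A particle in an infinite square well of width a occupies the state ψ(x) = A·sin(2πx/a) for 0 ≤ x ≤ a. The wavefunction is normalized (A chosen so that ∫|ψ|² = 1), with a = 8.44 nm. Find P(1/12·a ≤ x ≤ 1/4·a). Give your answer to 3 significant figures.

P ≈ 0.236

P = ∫_{1/12·a}^{1/4·a} |ψ(x)|² dx.
The normalization integral ∫|ψ|²dx over the whole domain equals a/2·A², and A² cancels in the ratio.
In terms of u = x/a (A² and the length scale cancel between numerator and denominator), P = [∫_{1/12}^{1/4} sin(2·π·u)^2 du] / [∫_{0}^{1} sin(2·π·u)^2 du].
An antiderivative of sin(2·π·u)^2 is u/2 - sin(4·π·u)/(8·π); evaluating from 1/12 to 1/4 gives √(3)/(16·π) + 1/12, while the full integral is 1/2.
Evaluating gives P = (√(3)/8 + π/6)/π.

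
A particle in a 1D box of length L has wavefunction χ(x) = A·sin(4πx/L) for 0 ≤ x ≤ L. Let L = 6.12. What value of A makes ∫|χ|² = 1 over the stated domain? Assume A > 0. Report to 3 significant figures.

We need A² ∫|f|² dx = 1, taking the integral from 0 to L.
With ∫₀^L sin²(nπx/L) dx = L/2, carrying out the integral gives A² · L/2.
Hence A² = 1/[L/2].
With L = 6.12: A² = 0.3268 and A = 0.5717.

A ≈ 0.572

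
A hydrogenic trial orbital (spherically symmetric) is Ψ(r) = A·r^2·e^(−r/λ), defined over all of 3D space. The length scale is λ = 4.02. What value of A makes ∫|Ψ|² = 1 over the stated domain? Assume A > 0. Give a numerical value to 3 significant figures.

Require ∫ |Ψ|² 4πr² dr = 1 over the whole domain.
The angular integral contributes 4π, leaving ∫₀^∞ r²|Ψ|² dr.
With ∫₀^∞ r^6 e^(−αr) dr = 6!/α^7, the integral (without the A² prefactor) comes out to 45·π·λ^7/2.
Setting this equal to 1 gives A² = 1/(45·π·λ^7/2).
With λ = 4.02: A² = 8.338E-7 and A = 0.0009132.

A ≈ 0.000913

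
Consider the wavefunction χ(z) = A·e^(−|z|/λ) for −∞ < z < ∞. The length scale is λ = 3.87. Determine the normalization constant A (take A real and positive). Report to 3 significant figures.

The normalization condition is ∫|χ|² dz = 1 from −∞ to ∞.
∫|χ|² dz = A²·(λ).
Hence A² = 1/[λ].
With λ = 3.87: A² = 0.2584 and A = 0.5083.

A ≈ 0.508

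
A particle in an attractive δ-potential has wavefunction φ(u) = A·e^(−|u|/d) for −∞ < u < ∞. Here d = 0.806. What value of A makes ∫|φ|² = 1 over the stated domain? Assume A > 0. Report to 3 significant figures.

The normalization condition is ∫|φ|² du = 1 from −∞ to ∞.
Using ∫₀^∞ uⁿ e^(−αu) du = n!/αⁿ⁺¹, the integral (without the A² prefactor) comes out to d.
Setting this equal to 1 gives A² = 1/(d).
Substituting d = 0.806 gives A² = 1.241, so A = 1.114.

A ≈ 1.11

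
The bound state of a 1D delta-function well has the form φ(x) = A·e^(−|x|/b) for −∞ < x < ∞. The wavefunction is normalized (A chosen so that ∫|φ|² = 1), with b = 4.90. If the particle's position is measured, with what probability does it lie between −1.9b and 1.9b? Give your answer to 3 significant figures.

|φ|² is the probability density, so P = ∫_{−1.9b}^{1.9b} |φ|² dx.
The normalization integral ∫|φ|²dx over the whole domain equals b·A², and A² cancels in the ratio.
Both integrals are even about x = 0, so only the x ≥ 0 halves are needed (the factors of 2 cancel). Substituting u = x/b, A² and the length scale cancel in the ratio: P = ∫_{0}^{1.9} e^(-2·u) du / ∫_{0}^{∞} e^(-2·u) du.
Using ∫ e^(-2·u) du = -e^(-2·u)/2, the numerator is 1/2 - e^(-19/5)/2 and the denominator is 1/2.
Evaluating gives P = 0.9776.

P ≈ 0.978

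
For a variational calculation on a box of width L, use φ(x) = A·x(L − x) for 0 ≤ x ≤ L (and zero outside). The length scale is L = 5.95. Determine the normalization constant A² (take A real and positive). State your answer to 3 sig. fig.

The normalization condition is ∫|φ|² dx = 1 from 0 to L.
The integral (without the A² prefactor) comes out to L^5/30.
So A² = (L^5/30)^(−1).
Plugging in L = 5.95 yields A = 0.06343.

A^2 ≈ 0.00402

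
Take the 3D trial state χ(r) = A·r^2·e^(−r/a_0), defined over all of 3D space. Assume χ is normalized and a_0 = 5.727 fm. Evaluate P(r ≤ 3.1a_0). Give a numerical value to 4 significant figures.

P ≈ 0.4258

P = ∫ |χ|² 4πr² dr over r ≤ 3.1a_0.
The full normalization integral is A²·[45·π·a_0^7/2] = 1, fixing A².
Let u = r/a_0; then A², 4π and the length scale all cancel, so P = ∫_{0}^{3.1} u^6·e^(-2·u) du ÷ ∫_{0}^{∞} u^6·e^(-2·u) du.
With ∫ u^6·e^(-2·u) du = -(4·u^6 + 12·u^5 + 30·u^4 + 60·u^3 + 90·u^2 + 90·u + 45)·e^(-2·u)/8 + C, the region integral is ≈ 2.39505 and the full one is 45/8.
The region integral divided by the full integral gives P = 0.42579.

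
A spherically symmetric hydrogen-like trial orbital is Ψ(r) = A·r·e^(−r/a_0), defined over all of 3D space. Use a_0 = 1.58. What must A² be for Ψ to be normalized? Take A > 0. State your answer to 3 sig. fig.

A^2 ≈ 0.0108

Require ∫ |Ψ|² 4πr² dr = 1 over the whole domain.
In 3D with spherical symmetry the volume element is 4πr² dr.
Carrying out the integral gives A² · 3·π·a_0^5.
So A² = (3·π·a_0^5)^(−1).
Substituting a_0 = 1.58 gives A² = 0.01078, so A = 0.1038.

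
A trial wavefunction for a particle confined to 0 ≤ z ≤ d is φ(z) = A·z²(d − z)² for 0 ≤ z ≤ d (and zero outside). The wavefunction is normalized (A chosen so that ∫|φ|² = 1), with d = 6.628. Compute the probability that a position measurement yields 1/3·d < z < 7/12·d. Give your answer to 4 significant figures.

The probability is P = ∫ |φ|² dz over [1/3·d, 7/12·d].
Since A² = 1/(d^9/630), this is the region integral divided by the full normalization integral.
In terms of u = z/d (A² and the length scale cancel between numerator and denominator), P = [∫_{1/3}^{7/12} u^4·(1 - u)^4 du] / [∫_{0}^{1} u^4·(1 - u)^4 du].
An antiderivative of u^4·(1 - u)^4 is u^5·(70·u^4 - 315·u^3 + 540·u^2 - 420·u + 126)/630; evaluating from 1/3 to 7/12 gives ≈ 0.000877499, while the full integral is 1/630.
Evaluating gives P = 0.55282.

P ≈ 0.5528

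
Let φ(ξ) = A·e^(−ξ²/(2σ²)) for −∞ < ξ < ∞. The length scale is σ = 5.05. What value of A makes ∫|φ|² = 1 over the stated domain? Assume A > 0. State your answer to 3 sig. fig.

Require ∫ |φ|² dξ = 1 over the whole domain.
With ∫_{−∞}^{∞} ξ^(2m) e^(−αξ²) dξ = (2m−1)!!·√π / (2^m α^(m+1/2)), with φ = A·e^(−ξ²/(2σ²)), the integral evaluates to A²·[√(π)·σ].
Hence A² = 1/[√(π)·σ].
Plugging in σ = 5.05 yields A = 0.3342.

A ≈ 0.334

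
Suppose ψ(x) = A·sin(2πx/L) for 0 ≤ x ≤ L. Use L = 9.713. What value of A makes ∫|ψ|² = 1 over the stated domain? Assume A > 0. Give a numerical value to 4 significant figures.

A ≈ 0.4538

The normalization condition is ∫|ψ|² dx = 1 from 0 to L.
With ∫₀^L sin²(nπx/L) dx = L/2, ∫|ψ|² dx = A²·(L/2).
So A² = (L/2)^(−1).
Substituting L = 9.713 gives A² = 0.20591, so A = 0.45377.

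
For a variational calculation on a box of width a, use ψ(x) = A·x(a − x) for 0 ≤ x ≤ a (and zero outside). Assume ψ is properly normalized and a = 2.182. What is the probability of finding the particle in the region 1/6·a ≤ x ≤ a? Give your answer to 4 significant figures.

P = ∫_{1/6·a}^{a} |ψ(x)|² dx.
With A² fixed by ∫|ψ|² = 1, i.e. A² = (a^5/30)^(−1), substitute and integrate.
Substituting u = x/a, A² and the length scale cancel in the ratio: P = ∫_{1/6}^{1} u^2·(1 - u)^2 du / ∫_{0}^{1} u^2·(1 - u)^2 du.
Using ∫ u^2·(1 - u)^2 du = u^3·(6·u^2 - 15·u + 10)/30, the numerator is 125/3888 and the denominator is 1/30.
The result is P = 625/648.

P ≈ 0.9645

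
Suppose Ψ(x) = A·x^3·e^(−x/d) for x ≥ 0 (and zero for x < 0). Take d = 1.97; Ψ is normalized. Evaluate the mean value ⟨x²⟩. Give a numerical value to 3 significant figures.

⟨x^2⟩ ≈ 54.3

By definition ⟨x²⟩ = ∫ x^2 |Ψ(x)|² dx.
With ∫₀^∞ x^8 e^(−αx) dx = 8!/α^9, evaluating both integrals, ⟨x²⟩ = 14·d^2.
With d = 1.97, ⟨x^2⟩ = 54.33.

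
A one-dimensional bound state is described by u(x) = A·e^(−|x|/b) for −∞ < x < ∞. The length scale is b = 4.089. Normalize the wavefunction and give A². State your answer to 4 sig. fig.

Require ∫ |u|² dx = 1 over the whole domain.
Recall ∫₀^∞ x^m e^(−x/β) dx = m!·β^(m+1), with u = A·e^(−|x|/b), the integral evaluates to A²·[b].
Hence A² = 1/[b].
Plugging in b = 4.089 yields A = 0.49453.

A^2 ≈ 0.2446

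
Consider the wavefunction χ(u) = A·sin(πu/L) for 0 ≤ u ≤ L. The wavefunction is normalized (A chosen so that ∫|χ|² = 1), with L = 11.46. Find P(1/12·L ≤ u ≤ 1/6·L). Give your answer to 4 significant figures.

The probability is P = ∫ |χ|² du over [1/12·L, 1/6·L].
With A² fixed by ∫|χ|² = 1, i.e. A² = (L/2)^(−1), substitute and integrate.
Let t = u/L; then A² and the length scale cancel, so P = ∫_{1/12}^{1/6} sin(π·t)^2 dt ÷ ∫_{0}^{1} sin(π·t)^2 dt.
An antiderivative of sin(π·t)^2 is t/2 - sin(2·π·t)/(4·π); evaluating from 1/12 to 1/6 gives -√(3)/(8·π) + 1/(8·π) + 1/24, while the full integral is 1/2.
This works out to P = (-3·√(3) + 3 + π)/(12·π).

P ≈ 0.02508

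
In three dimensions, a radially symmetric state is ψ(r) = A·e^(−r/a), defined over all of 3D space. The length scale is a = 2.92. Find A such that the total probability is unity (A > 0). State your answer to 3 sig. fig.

A ≈ 0.113

The normalization condition is ∫|ψ|² 4πr² dr = 1 from 0 to ∞.
In 3D with spherical symmetry the volume element is 4πr² dr.
Recall ∫₀^∞ r^m e^(−r/β) dr = m!·β^(m+1), with ψ = A·e^(−r/a), the integral evaluates to A²·[π·a^3].
So A² = (π·a^3)^(−1).
Plugging in a = 2.92 yields A = 0.1131.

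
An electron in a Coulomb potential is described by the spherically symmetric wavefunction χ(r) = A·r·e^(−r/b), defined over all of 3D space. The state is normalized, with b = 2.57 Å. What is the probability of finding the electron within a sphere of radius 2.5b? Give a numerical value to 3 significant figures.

P = ∫ |χ|² 4πr² dr over r ≤ 2.5b.
A² is fixed by ∫₀^∞ 4πr²|χ|² dr = 1, i.e. A² = (3·π·b^5)^(−1).
Let u = r/b; then A², 4π and the length scale all cancel, so P = ∫_{0}^{2.5} u^4·e^(-2·u) du ÷ ∫_{0}^{∞} u^4·e^(-2·u) du.
An antiderivative of u^4·e^(-2·u) is -(u^4/2 + u^3 + 3·u^2/2 + 3·u/2 + 3/4)·e^(-2·u); evaluating from 0 to 2.5 gives 3/4 - 1569·e^(-5)/32, while the full integral is 3/4.
Taking the ratio yields P = 0.5595.

P ≈ 0.560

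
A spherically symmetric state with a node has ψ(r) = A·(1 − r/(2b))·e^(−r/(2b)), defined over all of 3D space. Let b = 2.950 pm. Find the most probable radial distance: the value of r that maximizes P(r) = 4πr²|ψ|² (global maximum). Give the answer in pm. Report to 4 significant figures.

r ≈ 15.45 pm

Differentiate P(r) = 4πr²|ψ|² with respect to r and set to zero.
This gives r = b·(√(5) + 3).
With b = 2.950, the most probable radial distance is 15.446 pm.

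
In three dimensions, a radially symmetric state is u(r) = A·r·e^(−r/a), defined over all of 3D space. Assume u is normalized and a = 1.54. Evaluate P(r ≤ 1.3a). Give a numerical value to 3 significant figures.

P = ∫ |u|² 4πr² dr over r ≤ 1.3a.
A² is fixed by ∫₀^∞ 4πr²|u|² dr = 1, i.e. A² = (3·π·a^5)^(−1).
Substituting t = r/a, A², 4π and the length scale all cancel in the ratio: P = ∫_{0}^{1.3} t^4·e^(-2·t) dt / ∫_{0}^{∞} t^4·e^(-2·t) dt.
An antiderivative of t^4·e^(-2·t) is -(t^4/2 + t^3 + 3·t^2/2 + 3·t/2 + 3/4)·e^(-2·t); evaluating from 0 to 1.3 gives ≈ 0.091932, while the full integral is 3/4.
This evaluates to P = 0.1226.

P ≈ 0.123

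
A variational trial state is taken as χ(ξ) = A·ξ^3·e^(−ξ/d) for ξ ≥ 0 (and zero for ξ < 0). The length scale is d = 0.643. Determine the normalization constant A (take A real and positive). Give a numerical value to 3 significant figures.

We need A² ∫|f|² dξ = 1, taking the integral from 0 to ∞.
Carrying out the integral gives A² · 45·d^7/8.
So A² = (45·d^7/8)^(−1).
With d = 0.643: A² = 3.912 and A = 1.978.

A ≈ 1.98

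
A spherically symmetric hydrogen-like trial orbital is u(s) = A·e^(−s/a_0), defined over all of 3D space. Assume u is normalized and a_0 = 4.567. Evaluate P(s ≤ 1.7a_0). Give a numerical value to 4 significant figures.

Integrate the radial probability density 4πs²|u|² over s ≤ 1.7a_0.
Normalization gives A² = 1/(π·a_0^3).
Substituting t = s/a_0, A², 4π and the length scale all cancel in the ratio: P = ∫_{0}^{1.7} t^2·e^(-2·t) dt / ∫_{0}^{∞} t^2·e^(-2·t) dt.
With ∫ t^2·e^(-2·t) dt = -(2·t^2 + 2·t + 1)·e^(-2·t)/4 + C, the region integral is 1/4 - 509·e^(-17/5)/200 and the full one is 1/4.
Taking the ratio yields P = 0.66026.

P ≈ 0.6603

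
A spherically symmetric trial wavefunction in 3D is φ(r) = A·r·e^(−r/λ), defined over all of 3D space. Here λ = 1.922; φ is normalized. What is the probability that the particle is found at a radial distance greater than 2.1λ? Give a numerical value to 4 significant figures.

P ≈ 0.5898

Integrate the radial probability density 4πr²|φ|² over r > 2.1λ.
The full normalization integral is A²·[3·π·λ^5] = 1, fixing A².
In terms of u = r/λ (A², 4π and the length scale all cancel between numerator and denominator), P = [∫_{2.1}^{∞} u^4·e^(-2·u) du] / [∫_{0}^{∞} u^4·e^(-2·u) du].
An antiderivative of u^4·e^(-2·u) is -(u^4/2 + u^3 + 3·u^2/2 + 3·u/2 + 3/4)·e^(-2·u); evaluating from 2.1 to ∞ gives ≈ 0.442370, while the full integral is 3/4.
This evaluates to P = 0.58983.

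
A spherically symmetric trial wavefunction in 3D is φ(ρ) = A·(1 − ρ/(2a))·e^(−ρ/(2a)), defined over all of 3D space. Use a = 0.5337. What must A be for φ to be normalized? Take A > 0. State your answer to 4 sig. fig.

We need A² ∫|f|² 4πρ² dρ = 1, taking the integral from 0 to ∞.
(Spherical symmetry: dV = 4πρ² dρ.)
Recall ∫₀^∞ ρ^m e^(−ρ/β) dρ = m!·β^(m+1), carrying out the integral gives A² · 8·π·a^3.
Setting this equal to 1 gives A² = 1/(8·π·a^3).
With a = 0.5337: A² = 0.26174 and A = 0.51160.

A ≈ 0.5116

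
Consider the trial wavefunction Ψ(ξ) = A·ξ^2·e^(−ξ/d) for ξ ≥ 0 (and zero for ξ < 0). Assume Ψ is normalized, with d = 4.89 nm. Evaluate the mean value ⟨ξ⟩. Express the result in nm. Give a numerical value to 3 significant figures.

⟨ξ⟩ ≈ 12.2 nm

The expectation value is the |Ψ|²-weighted average of ξ: ∫ ξ|Ψ|² dξ.
Evaluating both integrals, ⟨ξ⟩ = 5·d/2.
Putting d = 4.89 gives 12.23.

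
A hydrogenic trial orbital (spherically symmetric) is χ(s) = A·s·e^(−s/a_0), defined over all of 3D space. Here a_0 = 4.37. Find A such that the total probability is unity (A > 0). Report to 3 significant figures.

Normalization requires ∫|χ|² 4πs² ds = 1, integrated from 0 to ∞.
The integral (without the A² prefactor) comes out to 3·π·a_0^5.
Setting this equal to 1 gives A² = 1/(3·π·a_0^5).
Substituting a_0 = 4.37 gives A² = 0.00006658, so A = 0.008159.

A ≈ 0.00816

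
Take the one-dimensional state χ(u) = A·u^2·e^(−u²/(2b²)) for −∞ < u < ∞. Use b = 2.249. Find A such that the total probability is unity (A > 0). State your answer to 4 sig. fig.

Require ∫ |χ|² du = 1 over the whole domain.
With χ = A·u^2·e^(−u²/(2b²)), the integral evaluates to A²·[3·√(π)·b^5/4].
So A² = (3·√(π)·b^5/4)^(−1).
Substituting b = 2.249 gives A² = 0.013074, so A = 0.11434.

A ≈ 0.1143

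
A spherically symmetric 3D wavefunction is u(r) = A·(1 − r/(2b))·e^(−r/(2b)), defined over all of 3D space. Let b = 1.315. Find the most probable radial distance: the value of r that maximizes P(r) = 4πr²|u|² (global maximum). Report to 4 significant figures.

r ≈ 6.885

Set d/dr [P(r) = 4πr²|u|²] = 0 and solve for r > 0.
This gives r = b·(√(5) + 3).
With b = 1.315, the most probable radial distance is 6.8854.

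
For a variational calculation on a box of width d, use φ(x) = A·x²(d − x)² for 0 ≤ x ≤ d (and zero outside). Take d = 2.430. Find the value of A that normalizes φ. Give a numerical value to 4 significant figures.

We need A² ∫|f|² dx = 1, taking the integral from 0 to d.
Expanding the polynomial and integrating term by term, the integral (without the A² prefactor) comes out to d^9/630.
Hence A² = 1/[d^9/630].
Plugging in d = 2.430 yields A = 0.46179.

A ≈ 0.4618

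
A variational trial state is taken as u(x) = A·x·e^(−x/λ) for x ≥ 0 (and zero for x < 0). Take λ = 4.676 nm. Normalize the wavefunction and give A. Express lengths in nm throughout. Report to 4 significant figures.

The normalization condition is ∫|u|² dx = 1 from 0 to ∞.
Using ∫₀^∞ xⁿ e^(−αx) dx = n!/αⁿ⁺¹, the integral (without the A² prefactor) comes out to λ^3/4.
Setting this equal to 1 gives A² = 1/(λ^3/4).
Substituting λ = 4.676 gives A² = 0.039123, so A = 0.19780.

A ≈ 0.1978 nm^(-3/2)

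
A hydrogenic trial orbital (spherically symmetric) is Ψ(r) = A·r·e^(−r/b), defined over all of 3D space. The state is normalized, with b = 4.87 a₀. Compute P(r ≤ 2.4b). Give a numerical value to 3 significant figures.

P ≈ 0.524

P = ∫ |Ψ|² 4πr² dr over r ≤ 2.4b.
A² is fixed by ∫₀^∞ 4πr²|Ψ|² dr = 1, i.e. A² = (3·π·b^5)^(−1).
Let u = r/b; then A², 4π and the length scale all cancel, so P = ∫_{0}^{2.4} u^4·e^(-2·u) du ÷ ∫_{0}^{∞} u^4·e^(-2·u) du.
An antiderivative of u^4·e^(-2·u) is -(u^4/2 + u^3 + 3·u^2/2 + 3·u/2 + 3/4)·e^(-2·u); evaluating from 0 to 2.4 gives ≈ 0.39281, while the full integral is 3/4.
The region integral divided by the full integral gives P = 0.5237.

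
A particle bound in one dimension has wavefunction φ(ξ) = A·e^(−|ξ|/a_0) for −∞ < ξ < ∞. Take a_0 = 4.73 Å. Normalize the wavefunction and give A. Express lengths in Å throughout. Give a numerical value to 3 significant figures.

The normalization condition is ∫|φ|² dξ = 1 from −∞ to ∞.
With ∫₀^∞ ξ^0 e^(−αξ) dξ = 0!/α^1, with φ = A·e^(−|ξ|/a_0), the integral evaluates to A²·[a_0].
With a_0 = 4.73: A² = 0.2114 and A = 0.4598.

A ≈ 0.460 Å^(-1/2)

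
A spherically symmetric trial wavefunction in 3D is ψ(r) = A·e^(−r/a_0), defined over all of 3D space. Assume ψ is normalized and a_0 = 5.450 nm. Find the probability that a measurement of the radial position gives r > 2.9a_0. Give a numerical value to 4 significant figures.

P ≈ 0.07151

P = ∫ |ψ|² 4πr² dr over r > 2.9a_0.
A² is fixed by ∫₀^∞ 4πr²|ψ|² dr = 1, i.e. A² = (π·a_0^3)^(−1).
Substituting u = r/a_0, A², 4π and the length scale all cancel in the ratio: P = ∫_{2.9}^{∞} u^2·e^(-2·u) du / ∫_{0}^{∞} u^2·e^(-2·u) du.
With ∫ u^2·e^(-2·u) du = -(2·u^2 + 2·u + 1)·e^(-2·u)/4 + C, the region integral is 1181·e^(-29/5)/200 and the full one is 1/4.
This evaluates to P = 0.071511.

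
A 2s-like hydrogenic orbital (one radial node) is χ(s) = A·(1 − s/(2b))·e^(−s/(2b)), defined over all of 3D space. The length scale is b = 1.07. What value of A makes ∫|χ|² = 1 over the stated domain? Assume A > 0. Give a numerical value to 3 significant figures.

A ≈ 0.180

Normalization requires ∫|χ|² 4πs² ds = 1, integrated from 0 to ∞.
The integral (without the A² prefactor) comes out to 8·π·b^3.
So A² = (8·π·b^3)^(−1).
With b = 1.07: A² = 0.03248 and A = 0.1802.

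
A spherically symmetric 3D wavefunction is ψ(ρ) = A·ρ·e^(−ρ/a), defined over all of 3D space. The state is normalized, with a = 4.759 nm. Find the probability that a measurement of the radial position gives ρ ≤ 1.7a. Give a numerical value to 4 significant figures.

Integrate the radial probability density 4πρ²|ψ|² over ρ ≤ 1.7a.
A² is fixed by ∫₀^∞ 4πρ²|ψ|² dρ = 1, i.e. A² = (3·π·a^5)^(−1).
In terms of u = ρ/a (A², 4π and the length scale all cancel between numerator and denominator), P = [∫_{0}^{1.7} u^4·e^(-2·u) du] / [∫_{0}^{∞} u^4·e^(-2·u) du].
Using ∫ u^4·e^(-2·u) du = -(u^4/2 + u^3 + 3·u^2/2 + 3·u/2 + 3/4)·e^(-2·u), the numerator is ≈ 0.191864 and the denominator is 3/4.
The region integral divided by the full integral gives P = 0.25582.

P ≈ 0.2558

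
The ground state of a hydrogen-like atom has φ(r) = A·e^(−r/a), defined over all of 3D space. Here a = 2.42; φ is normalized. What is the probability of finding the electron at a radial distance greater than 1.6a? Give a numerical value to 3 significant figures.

P = ∫ |φ|² 4πr² dr over r > 1.6a.
A² is fixed by ∫₀^∞ 4πr²|φ|² dr = 1, i.e. A² = (π·a^3)^(−1).
Let u = r/a; then A², 4π and the length scale all cancel, so P = ∫_{1.6}^{∞} u^2·e^(-2·u) du ÷ ∫_{0}^{∞} u^2·e^(-2·u) du.
With ∫ u^2·e^(-2·u) du = -(2·u^2 + 2·u + 1)·e^(-2·u)/4 + C, the region integral is 233·e^(-16/5)/100 and the full one is 1/4.
This evaluates to P = 0.3799.

P ≈ 0.380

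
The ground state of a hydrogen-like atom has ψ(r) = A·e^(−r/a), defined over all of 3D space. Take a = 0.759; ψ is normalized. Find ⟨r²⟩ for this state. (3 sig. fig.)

By definition ⟨r²⟩ = ∫ r^2 |ψ(r)|² 4πr² dr.
Recall ∫₀^∞ r^m e^(−r/β) dr = m!·β^(m+1), evaluating both integrals, ⟨r²⟩ = 3·a^2.
With a = 0.759, ⟨r^2⟩ = 1.728.

⟨r^2⟩ ≈ 1.73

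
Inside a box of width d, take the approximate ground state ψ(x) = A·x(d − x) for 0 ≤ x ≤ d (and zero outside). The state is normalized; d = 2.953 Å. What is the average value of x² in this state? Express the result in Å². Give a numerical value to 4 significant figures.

⟨x^2⟩ ≈ 2.491 Å^2

The expectation value is the |ψ|²-weighted average of x^2: ∫ x^2|ψ|² dx.
Expanding the polynomial and integrating term by term, since the A² factors cancel between numerator and denominator, ⟨x²⟩ = 2·d^2/7.
Putting d = 2.953 gives 2.4915.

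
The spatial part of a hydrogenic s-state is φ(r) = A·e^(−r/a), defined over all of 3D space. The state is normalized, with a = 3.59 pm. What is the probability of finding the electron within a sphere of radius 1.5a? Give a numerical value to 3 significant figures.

P ≈ 0.577

With dV = 4πr²dr, the probability is ∫|φ|² dV over r ≤ 1.5a.
A² is fixed by ∫₀^∞ 4πr²|φ|² dr = 1, i.e. A² = (π·a^3)^(−1).
Let u = r/a; then A², 4π and the length scale all cancel, so P = ∫_{0}^{1.5} u^2·e^(-2·u) du ÷ ∫_{0}^{∞} u^2·e^(-2·u) du.
With ∫ u^2·e^(-2·u) du = -(2·u^2 + 2·u + 1)·e^(-2·u)/4 + C, the region integral is 1/4 - 17·e^(-3)/8 and the full one is 1/4.
This evaluates to P = 0.5768.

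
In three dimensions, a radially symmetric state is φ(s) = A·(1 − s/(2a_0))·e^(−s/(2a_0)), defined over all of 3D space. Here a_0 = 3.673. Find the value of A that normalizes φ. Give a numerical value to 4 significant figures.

We need A² ∫|f|² 4πs² ds = 1, taking the integral from 0 to ∞.
The angular integral contributes 4π, leaving ∫₀^∞ s²|φ|² ds.
With ∫₀^∞ s^4 e^(−αs) ds = 4!/α^5, ∫|φ|² 4πs² ds = A²·(8·π·a_0^3).
Plugging in a_0 = 3.673 yields A = 0.028337.

A ≈ 0.02834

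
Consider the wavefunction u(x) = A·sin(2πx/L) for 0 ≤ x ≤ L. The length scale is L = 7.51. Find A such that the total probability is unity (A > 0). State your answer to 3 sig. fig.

Require ∫ |u|² dx = 1 over the whole domain.
Using sin²θ = (1 − cos 2θ)/2, with u = A·sin(2πx/L), the integral evaluates to A²·[L/2].
So A² = (L/2)^(−1).
Substituting L = 7.51 gives A² = 0.2663, so A = 0.5161.

A ≈ 0.516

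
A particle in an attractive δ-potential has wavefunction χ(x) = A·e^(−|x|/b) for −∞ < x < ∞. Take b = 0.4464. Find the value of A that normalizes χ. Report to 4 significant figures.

A ≈ 1.497

We need A² ∫|f|² dx = 1, taking the integral from −∞ to ∞.
Recall ∫₀^∞ x^m e^(−x/β) dx = m!·β^(m+1), carrying out the integral gives A² · b.
Hence A² = 1/[b].
Plugging in b = 0.4464 yields A = 1.4967.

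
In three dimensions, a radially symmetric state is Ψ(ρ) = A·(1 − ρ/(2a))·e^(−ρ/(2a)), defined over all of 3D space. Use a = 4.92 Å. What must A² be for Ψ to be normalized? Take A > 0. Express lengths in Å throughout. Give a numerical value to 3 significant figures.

A^2 ≈ 0.000334 Å^(-3)

We need A² ∫|f|² 4πρ² dρ = 1, taking the integral from 0 to ∞.
(Spherical symmetry: dV = 4πρ² dρ.)
Using ∫₀^∞ ρⁿ e^(−αρ) dρ = n!/αⁿ⁺¹, with Ψ = A·(1 − ρ/(2a))·e^(−ρ/(2a)), the integral evaluates to A²·[8·π·a^3].
Substituting a = 4.92 gives A² = 0.0003341, so A = 0.01828.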